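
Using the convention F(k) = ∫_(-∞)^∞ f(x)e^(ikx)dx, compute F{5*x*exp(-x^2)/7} 5*I*sqrt(pi)*k*exp(-k^2/4)/14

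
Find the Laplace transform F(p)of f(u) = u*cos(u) (p^2 - 1)/(p^2+1)^2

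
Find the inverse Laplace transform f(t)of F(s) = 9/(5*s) 9/5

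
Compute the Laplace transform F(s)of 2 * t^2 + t s^(-2) + 4/s^3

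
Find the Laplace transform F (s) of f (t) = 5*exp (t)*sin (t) 5/ ( (s - 1) ^2 + 1) 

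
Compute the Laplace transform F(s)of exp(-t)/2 1/(2*(s + 1))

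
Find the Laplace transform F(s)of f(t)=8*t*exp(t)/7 8/(7*(s - 1)^2)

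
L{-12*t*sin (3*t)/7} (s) -72*s/ (7*(s^2 + 9)^2)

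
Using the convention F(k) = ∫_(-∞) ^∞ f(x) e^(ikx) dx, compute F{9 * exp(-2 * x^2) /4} 9 * sqrt(2) * sqrt(pi) * exp(-k^2/8) /8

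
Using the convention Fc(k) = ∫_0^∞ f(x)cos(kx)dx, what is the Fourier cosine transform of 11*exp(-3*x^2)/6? 11*sqrt(3)*sqrt(pi)*exp(-k^2/12)/36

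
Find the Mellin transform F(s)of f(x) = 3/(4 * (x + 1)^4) gamma(s) * gamma(4 - s)/8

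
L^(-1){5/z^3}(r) 5 * r^2/2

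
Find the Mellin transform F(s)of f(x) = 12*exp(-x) 12*gamma(s)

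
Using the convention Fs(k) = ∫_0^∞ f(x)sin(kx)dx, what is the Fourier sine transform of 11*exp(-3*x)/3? 11*k/(3*(k^2 + 9))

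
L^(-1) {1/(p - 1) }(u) exp(u) 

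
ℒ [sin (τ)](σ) 1/ (σ^2 + 1)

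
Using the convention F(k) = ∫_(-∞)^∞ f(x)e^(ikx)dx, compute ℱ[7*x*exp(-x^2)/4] 7*I*sqrt(pi)*k*exp(-k^2/4)/8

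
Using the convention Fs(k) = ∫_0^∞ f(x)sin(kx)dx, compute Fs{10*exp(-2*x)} 10*k/(k^2+4)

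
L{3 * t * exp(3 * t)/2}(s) 3/(2 * (s - 3)^2)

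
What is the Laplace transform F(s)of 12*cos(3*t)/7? 12*s/(7*(s^2 + 9))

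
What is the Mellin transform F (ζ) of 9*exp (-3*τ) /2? 3^ (2 - ζ)*gamma (ζ) /2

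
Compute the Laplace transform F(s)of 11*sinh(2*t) 22/(s^2 - 4)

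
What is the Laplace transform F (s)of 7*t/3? 7/ (3*s^2)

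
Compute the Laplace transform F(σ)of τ σ^(-2)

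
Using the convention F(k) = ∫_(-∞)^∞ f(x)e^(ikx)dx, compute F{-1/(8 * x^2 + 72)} -pi * exp(-3 * Abs(k))/24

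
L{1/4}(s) 1/(4*s)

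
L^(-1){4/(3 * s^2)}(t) 4 * t/3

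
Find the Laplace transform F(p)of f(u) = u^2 2/p^3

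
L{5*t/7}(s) 5/(7*s^2)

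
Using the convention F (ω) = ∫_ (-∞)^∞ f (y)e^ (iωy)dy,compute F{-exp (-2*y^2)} -sqrt (2)*sqrt (pi)*exp (-ω^2/8)/2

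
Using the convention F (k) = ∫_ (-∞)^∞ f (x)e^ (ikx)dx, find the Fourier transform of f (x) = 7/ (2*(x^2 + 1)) 7*pi*exp (-Abs (k))/2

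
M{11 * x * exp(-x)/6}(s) 11 * gamma(s+1)/6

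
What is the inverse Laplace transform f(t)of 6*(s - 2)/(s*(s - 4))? 6*exp(2*t)*cosh(2*t)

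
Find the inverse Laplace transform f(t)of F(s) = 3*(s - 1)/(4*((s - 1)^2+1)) 3*exp(t)*cos(t)/4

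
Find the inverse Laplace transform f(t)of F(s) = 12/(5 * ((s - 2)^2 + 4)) 6 * exp(2 * t) * sin(2 * t)/5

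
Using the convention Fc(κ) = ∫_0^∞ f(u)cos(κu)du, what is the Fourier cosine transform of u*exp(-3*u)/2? (9 - κ^2)/(2*(κ^2 + 9)^2)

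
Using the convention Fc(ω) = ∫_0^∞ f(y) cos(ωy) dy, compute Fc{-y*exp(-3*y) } (ω^2 - 9) /(ω^2 + 9) ^2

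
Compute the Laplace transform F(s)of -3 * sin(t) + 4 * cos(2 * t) 4 * s/(s^2 + 4) - 3/(s^2 + 1)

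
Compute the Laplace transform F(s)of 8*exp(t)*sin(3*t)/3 8/((s - 1)^2 + 9)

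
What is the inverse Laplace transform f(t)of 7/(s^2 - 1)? 7 * sinh(t)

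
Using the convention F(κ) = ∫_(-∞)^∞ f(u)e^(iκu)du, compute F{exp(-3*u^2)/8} sqrt(3)*sqrt(pi)*exp(-κ^2/12)/24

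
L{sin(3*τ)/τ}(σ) atan(3/σ)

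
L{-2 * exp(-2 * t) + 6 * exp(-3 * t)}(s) 6/(s + 3) - 2/(s + 2)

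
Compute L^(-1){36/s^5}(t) 3*t^4/2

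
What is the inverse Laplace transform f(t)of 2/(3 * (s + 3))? 2 * exp(-3 * t)/3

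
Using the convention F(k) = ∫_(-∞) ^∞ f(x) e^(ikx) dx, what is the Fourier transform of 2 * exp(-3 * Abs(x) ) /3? 4/(k^2 + 9) 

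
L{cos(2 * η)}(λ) λ/(λ^2 + 4)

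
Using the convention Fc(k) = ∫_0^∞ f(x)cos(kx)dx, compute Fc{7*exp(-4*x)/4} 7/(k^2 + 16)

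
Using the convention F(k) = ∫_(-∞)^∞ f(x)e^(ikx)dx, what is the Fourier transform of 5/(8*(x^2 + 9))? 5*pi*exp(-3*Abs(k))/24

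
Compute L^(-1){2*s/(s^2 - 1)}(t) 2*cosh(t)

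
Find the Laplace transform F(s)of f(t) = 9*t 9/s^2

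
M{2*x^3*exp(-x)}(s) 2*gamma(s+3)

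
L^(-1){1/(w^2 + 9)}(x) sin(3*x)/3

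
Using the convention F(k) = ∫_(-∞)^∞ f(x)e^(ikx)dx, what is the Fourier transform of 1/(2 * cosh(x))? pi/(2 * cosh(pi * k/2))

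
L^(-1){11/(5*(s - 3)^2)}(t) 11*t*exp(3*t)/5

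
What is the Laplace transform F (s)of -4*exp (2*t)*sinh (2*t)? -8/ (s*(s - 4))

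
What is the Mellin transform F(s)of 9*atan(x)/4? -9*pi*sec(pi*s/2)/(8*s)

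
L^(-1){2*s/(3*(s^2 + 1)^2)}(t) t*sin(t)/3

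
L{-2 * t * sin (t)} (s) -4 * s/ (s^2 + 1)^2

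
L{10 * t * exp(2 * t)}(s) 10/(s - 2)^2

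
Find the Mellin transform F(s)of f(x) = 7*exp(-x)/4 7*gamma(s)/4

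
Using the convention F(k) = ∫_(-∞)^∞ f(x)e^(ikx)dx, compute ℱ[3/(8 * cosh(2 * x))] 3 * pi/(16 * cosh(pi * k/4))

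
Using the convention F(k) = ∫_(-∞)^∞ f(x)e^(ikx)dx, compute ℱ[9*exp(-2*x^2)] 9*sqrt(2)*sqrt(pi)*exp(-k^2/8)/2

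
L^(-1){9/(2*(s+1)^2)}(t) 9*t*exp(-t)/2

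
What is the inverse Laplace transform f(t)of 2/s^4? t^3/3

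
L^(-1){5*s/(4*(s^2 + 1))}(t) 5*cos(t)/4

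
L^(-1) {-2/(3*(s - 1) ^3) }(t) -t^2*exp(t) /3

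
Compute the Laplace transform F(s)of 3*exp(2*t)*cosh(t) 3*(s - 2)/((s - 2)^2-1)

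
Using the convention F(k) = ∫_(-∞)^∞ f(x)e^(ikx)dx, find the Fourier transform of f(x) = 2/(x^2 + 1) 2*pi*exp(-Abs(k))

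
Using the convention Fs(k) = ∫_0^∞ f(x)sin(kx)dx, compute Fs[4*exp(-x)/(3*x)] 4*atan(k)/3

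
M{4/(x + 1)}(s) 4 * pi * csc(pi * s)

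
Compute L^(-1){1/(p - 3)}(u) exp(3*u)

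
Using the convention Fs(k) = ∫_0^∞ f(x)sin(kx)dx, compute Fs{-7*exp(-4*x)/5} -7*k/(5*k^2 + 80)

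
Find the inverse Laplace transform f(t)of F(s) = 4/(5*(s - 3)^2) 4*t*exp(3*t)/5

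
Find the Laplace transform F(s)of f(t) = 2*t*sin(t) 4*s/(s^2 + 1)^2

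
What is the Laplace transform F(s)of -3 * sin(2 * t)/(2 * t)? -3 * atan(2/s)/2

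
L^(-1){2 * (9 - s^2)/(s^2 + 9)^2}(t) -2 * t * cos(3 * t)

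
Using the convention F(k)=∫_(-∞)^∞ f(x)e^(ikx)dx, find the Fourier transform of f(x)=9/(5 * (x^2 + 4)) 9 * pi * exp(-2 * Abs(k))/10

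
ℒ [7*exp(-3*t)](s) 7/(s + 3)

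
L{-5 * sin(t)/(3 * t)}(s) -5 * atan(1/s)/3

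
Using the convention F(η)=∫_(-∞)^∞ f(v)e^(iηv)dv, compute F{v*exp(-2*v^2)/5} sqrt(2)*I*sqrt(pi)*η*exp(-η^2/8)/40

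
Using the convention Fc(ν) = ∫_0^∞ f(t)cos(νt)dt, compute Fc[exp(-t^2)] sqrt(pi)*exp(-ν^2/4)/2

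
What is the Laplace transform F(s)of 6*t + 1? 6/s^2 + 1/s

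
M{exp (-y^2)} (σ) gamma (σ/2)/2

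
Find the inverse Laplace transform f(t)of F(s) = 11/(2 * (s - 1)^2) 11 * t * exp(t)/2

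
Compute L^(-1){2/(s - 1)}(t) 2*exp(t)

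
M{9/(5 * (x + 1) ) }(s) 9 * pi * csc(pi * s) /5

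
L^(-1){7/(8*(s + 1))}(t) 7*exp(-t)/8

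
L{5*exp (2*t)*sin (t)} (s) 5/ ( (s - 2)^2 + 1)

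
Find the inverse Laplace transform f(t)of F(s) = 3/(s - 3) 3*exp(3*t)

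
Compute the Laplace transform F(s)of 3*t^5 360/s^6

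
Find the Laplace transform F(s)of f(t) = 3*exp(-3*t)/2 3/(2*(s + 3))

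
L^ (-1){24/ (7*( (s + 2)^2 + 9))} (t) 8*exp (-2*t)*sin (3*t)/7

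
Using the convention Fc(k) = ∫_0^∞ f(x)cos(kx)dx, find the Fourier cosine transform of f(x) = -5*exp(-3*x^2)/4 -5*sqrt(3)*sqrt(pi)*exp(-k^2/12)/24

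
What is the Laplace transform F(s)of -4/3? -4/(3 * s)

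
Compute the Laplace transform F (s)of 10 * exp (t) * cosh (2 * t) 10 * (s - 1)/ ( (s - 1)^2 - 4)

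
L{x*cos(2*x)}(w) (w^2 - 4)/(w^2 + 4)^2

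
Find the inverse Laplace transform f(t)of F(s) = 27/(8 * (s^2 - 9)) 9 * sinh(3 * t)/8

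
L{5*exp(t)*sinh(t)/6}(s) 5/(6*s*(s - 2))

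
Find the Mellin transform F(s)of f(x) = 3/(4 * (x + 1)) 3 * pi * csc(pi * s)/4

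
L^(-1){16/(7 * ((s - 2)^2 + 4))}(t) 8 * exp(2 * t) * sin(2 * t)/7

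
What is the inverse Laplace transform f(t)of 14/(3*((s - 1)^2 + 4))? 7*exp(t)*sin(2*t)/3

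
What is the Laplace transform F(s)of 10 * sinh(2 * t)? 20/(s^2 - 4)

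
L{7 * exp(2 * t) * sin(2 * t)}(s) 14/((s - 2)^2 + 4)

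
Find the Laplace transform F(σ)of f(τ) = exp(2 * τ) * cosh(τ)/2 (σ - 2)/(2 * ((σ - 2)^2 - 1))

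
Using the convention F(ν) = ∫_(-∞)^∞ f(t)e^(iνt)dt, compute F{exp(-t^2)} sqrt(pi)*exp(-ν^2/4)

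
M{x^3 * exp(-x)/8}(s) gamma(s + 3)/8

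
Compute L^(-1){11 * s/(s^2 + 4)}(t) 11 * cos(2 * t)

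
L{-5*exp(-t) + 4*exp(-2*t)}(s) 4/(s + 2)-5/(s + 1)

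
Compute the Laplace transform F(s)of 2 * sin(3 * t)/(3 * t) 2 * atan(3/s)/3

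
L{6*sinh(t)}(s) 6/(s^2 - 1)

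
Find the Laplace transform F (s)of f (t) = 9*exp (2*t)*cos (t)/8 9*(s - 2)/ (8*( (s - 2)^2 + 1))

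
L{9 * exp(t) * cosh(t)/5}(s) 9 * (s - 1)/(5 * s * (s - 2))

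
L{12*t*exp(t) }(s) 12/(s - 1) ^2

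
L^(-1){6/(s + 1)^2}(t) 6*t*exp(-t)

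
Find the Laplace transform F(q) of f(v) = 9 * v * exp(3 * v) 9/(q - 3) ^2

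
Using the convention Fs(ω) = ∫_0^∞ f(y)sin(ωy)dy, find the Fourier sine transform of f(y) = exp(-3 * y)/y atan(ω/3)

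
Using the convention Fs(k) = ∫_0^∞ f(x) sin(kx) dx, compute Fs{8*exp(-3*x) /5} 8*k/(5*(k^2 + 9) ) 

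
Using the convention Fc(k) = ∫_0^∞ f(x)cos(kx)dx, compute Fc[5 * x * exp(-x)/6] 5 * (1 - k^2)/(6 * (k^2 + 1)^2)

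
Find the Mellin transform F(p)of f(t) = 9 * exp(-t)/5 9 * gamma(p)/5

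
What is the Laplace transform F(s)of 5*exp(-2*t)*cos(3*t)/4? 5*(s + 2)/(4*((s + 2)^2 + 9))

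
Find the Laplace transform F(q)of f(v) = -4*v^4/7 -96/(7*q^5)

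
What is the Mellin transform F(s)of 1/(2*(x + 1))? pi*csc(pi*s)/2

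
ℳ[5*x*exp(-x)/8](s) 5*gamma(s + 1)/8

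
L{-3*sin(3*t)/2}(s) -9/(2*s^2 + 18)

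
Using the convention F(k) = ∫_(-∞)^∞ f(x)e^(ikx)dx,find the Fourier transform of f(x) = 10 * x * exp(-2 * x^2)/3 5 * sqrt(2) * I * sqrt(pi) * k * exp(-k^2/8)/12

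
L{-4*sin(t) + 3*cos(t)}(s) 3*s/(s^2 + 1) - 4/(s^2 + 1)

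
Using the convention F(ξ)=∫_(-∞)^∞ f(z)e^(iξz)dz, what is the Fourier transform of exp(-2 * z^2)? sqrt(2) * sqrt(pi) * exp(-ξ^2/8)/2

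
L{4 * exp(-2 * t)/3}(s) 4/(3 * (s + 2))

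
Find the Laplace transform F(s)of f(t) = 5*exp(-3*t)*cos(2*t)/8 5*(s + 3)/(8*((s + 3)^2 + 4))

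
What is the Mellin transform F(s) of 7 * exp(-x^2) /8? 7 * gamma(s/2) /16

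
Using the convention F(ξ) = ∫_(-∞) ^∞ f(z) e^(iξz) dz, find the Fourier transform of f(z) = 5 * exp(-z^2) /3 5 * sqrt(pi) * exp(-ξ^2/4) /3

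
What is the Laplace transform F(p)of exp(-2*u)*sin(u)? 1/((p+2)^2+1)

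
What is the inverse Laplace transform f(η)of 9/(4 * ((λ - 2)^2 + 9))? 3 * exp(2 * η) * sin(3 * η)/4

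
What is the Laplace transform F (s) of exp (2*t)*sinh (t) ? 1/ ( (s - 2) ^2 - 1) 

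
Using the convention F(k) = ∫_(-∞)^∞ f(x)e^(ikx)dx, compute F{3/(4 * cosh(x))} 3 * pi/(4 * cosh(pi * k/2))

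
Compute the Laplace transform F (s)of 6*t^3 36/s^4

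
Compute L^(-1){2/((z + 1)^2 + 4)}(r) exp(-r)*sin(2*r)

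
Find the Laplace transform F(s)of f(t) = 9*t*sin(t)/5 18*s/(5*(s^2+1)^2)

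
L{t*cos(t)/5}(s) (s^2 - 1)/(5*(s^2 + 1)^2)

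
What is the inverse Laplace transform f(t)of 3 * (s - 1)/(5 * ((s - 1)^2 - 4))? 3 * exp(t) * cosh(2 * t)/5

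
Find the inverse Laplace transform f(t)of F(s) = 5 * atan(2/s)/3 5 * sin(2 * t)/(3 * t)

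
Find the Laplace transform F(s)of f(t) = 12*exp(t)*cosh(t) 12*(s - 1)/(s*(s - 2))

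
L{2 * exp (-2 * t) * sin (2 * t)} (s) 4/ ( (s + 2)^2 + 4)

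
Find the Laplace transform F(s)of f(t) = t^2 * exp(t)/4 1/(2 * (s - 1)^3)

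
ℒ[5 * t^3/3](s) 10/s^4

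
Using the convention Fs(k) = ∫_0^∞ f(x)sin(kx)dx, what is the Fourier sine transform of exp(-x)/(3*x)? atan(k)/3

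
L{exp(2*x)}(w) 1/(w - 2)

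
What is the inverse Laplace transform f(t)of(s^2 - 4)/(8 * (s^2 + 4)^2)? t * cos(2 * t)/8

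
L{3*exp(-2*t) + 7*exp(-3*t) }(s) 7/(s + 3) + 3/(s + 2) 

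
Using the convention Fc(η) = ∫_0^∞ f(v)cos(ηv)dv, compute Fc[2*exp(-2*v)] 4/(η^2 + 4)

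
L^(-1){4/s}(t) 4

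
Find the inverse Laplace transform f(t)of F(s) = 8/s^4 4*t^3/3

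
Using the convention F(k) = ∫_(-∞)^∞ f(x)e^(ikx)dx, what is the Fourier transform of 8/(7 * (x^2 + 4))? 4 * pi * exp(-2 * Abs(k))/7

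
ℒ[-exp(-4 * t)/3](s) -1/(3 * s + 12)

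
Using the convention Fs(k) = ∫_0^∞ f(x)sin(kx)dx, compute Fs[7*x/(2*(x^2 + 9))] 7*pi*exp(-3*k)/4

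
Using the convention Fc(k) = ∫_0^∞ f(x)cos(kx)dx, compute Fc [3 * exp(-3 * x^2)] sqrt(3) * sqrt(pi) * exp(-k^2/12)/2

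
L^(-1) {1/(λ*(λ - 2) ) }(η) exp(η)*sinh(η) 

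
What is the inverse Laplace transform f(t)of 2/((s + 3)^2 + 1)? 2*exp(-3*t)*sin(t)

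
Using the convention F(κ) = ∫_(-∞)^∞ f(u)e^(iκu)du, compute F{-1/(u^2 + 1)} -pi * exp(-Abs(κ))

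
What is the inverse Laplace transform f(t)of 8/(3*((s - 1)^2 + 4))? 4*exp(t)*sin(2*t)/3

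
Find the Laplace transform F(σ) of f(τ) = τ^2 2/σ^3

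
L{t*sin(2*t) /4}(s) s/(s^2+4) ^2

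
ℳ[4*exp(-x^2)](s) 2*gamma(s/2)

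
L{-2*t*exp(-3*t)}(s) -2/(s+3)^2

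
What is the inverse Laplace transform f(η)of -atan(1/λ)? -sin(η)/η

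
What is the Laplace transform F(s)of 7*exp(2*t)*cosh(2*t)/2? 7*(s - 2)/(2*s*(s - 4))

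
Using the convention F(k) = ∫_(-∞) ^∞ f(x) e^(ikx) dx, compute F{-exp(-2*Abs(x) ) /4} -1/(k^2+4) 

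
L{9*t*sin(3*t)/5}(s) 54*s/(5*(s^2 + 9)^2)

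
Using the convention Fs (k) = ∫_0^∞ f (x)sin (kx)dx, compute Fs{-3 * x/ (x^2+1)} -3 * pi * exp (-k)/2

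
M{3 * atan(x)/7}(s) -3 * pi * sec(pi * s/2)/(14 * s)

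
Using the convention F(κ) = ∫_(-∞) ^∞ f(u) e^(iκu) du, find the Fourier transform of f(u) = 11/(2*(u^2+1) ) 11*pi*exp(-Abs(κ) ) /2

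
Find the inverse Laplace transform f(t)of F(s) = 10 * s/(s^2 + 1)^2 5 * t * sin(t)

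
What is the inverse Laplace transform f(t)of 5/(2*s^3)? 5*t^2/4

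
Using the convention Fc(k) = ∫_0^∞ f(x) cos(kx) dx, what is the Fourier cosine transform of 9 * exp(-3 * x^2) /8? 3 * sqrt(3) * sqrt(pi) * exp(-k^2/12) /16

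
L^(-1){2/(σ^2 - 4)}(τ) sinh(2 * τ)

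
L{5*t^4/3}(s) 40/s^5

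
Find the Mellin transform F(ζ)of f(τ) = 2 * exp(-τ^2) gamma(ζ/2)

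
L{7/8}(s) 7/(8 * s)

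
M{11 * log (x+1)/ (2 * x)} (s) -11 * pi * csc (pi * s)/ (2 * s - 2)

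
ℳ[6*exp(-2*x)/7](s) 6*gamma(s)/(7*2^s)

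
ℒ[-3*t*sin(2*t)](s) -12*s/(s^2 + 4)^2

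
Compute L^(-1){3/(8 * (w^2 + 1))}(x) 3 * sin(x)/8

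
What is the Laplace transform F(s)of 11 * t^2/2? 11/s^3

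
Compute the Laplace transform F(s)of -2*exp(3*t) -2/(s - 3)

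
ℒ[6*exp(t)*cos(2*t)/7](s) 6*(s - 1)/(7*((s - 1)^2+4))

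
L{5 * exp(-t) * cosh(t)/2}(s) 5 * (s+1)/(2 * s * (s+2))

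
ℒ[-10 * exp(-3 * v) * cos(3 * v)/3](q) 10 * (-q - 3)/(3 * ((q+3)^2+9))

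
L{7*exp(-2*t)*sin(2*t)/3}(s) 14/(3*((s + 2)^2 + 4))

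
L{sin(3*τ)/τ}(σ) atan(3/σ)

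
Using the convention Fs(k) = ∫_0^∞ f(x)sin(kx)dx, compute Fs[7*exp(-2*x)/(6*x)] 7*atan(k/2)/6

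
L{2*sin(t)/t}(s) 2*atan(1/s)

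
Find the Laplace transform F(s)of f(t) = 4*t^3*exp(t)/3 8/(s - 1)^4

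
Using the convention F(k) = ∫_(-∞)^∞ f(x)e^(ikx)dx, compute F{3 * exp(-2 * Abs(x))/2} 6/(k^2+4)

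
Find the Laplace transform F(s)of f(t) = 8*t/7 8/(7*s^2)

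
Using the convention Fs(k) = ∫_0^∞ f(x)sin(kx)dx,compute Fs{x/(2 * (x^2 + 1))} pi * exp(-k)/4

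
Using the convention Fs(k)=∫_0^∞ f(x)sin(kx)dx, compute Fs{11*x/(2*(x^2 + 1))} 11*pi*exp(-k)/4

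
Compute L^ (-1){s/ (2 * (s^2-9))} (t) cosh (3 * t)/2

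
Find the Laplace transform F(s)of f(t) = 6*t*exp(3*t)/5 6/(5*(s - 3)^2)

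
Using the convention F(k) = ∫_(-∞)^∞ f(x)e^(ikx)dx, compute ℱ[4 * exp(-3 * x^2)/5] 4 * sqrt(3) * sqrt(pi) * exp(-k^2/12)/15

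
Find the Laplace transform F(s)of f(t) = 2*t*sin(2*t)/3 8*s/(3*(s^2 + 4)^2)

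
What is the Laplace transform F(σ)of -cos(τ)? -σ/(σ^2 + 1)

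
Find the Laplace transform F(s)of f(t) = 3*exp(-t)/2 3/(2*(s + 1))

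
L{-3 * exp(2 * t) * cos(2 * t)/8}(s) 3 * (2 - s)/(8 * ((s - 2)^2+4))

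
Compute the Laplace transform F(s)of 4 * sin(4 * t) 16/(s^2 + 16)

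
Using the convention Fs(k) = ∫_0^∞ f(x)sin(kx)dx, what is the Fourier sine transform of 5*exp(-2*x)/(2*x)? 5*atan(k/2)/2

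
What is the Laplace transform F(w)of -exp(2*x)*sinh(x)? -1/((w - 2)^2 - 1)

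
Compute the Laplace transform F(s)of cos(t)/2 s/(2 * (s^2 + 1))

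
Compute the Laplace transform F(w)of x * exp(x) (w - 1)^(-2)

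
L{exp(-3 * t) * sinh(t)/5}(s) 1/(5 * ((s + 3)^2 - 1))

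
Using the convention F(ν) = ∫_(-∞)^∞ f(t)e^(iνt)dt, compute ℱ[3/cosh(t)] 3 * pi/cosh(pi * ν/2)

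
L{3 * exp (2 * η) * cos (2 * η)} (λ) 3 * (λ - 2)/ ( (λ - 2)^2 + 4)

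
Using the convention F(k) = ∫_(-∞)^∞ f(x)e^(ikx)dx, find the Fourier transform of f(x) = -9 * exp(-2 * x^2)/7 -9 * sqrt(2) * sqrt(pi) * exp(-k^2/8)/14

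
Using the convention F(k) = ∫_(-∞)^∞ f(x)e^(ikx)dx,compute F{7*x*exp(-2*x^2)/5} 7*sqrt(2)*I*sqrt(pi)*k*exp(-k^2/8)/40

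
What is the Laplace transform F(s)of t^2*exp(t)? 2/(s - 1)^3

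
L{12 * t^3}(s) 72/s^4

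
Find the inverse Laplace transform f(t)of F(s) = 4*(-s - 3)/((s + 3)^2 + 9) -4*exp(-3*t)*cos(3*t)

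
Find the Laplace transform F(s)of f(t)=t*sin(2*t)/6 2*s/(3*(s^2 + 4)^2)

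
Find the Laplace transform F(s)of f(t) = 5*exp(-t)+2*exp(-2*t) 2/(s+2)+5/(s+1)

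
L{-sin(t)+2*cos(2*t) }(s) 2*s/(s^2+4)-1/(s^2+1) 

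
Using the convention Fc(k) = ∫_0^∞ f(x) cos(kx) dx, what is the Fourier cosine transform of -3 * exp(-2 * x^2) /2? -3 * sqrt(2) * sqrt(pi) * exp(-k^2/8) /8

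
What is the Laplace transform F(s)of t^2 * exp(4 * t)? 2/(s - 4)^3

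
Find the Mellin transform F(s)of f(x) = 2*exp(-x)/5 2*gamma(s)/5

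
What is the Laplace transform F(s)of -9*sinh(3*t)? -27/(s^2-9)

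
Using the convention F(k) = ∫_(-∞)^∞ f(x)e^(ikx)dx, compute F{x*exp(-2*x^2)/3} sqrt(2)*I*sqrt(pi)*k*exp(-k^2/8)/24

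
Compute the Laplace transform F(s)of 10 10/s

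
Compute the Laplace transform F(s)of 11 11/s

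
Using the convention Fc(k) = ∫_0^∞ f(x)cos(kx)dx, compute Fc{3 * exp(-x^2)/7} 3 * sqrt(pi) * exp(-k^2/4)/14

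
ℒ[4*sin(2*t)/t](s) 4*atan(2/s)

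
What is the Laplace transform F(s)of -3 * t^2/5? -6/(5 * s^3)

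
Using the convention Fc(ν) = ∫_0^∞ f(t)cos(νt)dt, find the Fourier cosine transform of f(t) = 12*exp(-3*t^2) 2*sqrt(3)*sqrt(pi)*exp(-ν^2/12)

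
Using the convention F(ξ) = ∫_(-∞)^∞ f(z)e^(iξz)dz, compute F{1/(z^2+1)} pi * exp(-Abs(ξ))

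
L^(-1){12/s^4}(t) 2 * t^3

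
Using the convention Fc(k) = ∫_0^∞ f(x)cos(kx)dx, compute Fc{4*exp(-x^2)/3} 2*sqrt(pi)*exp(-k^2/4)/3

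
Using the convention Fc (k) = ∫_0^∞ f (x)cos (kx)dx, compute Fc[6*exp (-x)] 6/ (k^2 + 1)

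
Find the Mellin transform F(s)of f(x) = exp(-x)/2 gamma(s)/2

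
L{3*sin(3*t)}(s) 9/(s^2 + 9)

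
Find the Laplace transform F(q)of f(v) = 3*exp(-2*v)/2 3/(2*(q + 2))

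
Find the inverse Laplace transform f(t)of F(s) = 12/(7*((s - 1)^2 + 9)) 4*exp(t)*sin(3*t)/7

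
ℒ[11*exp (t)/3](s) 11/ (3*(s - 1))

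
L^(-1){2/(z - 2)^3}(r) r^2*exp(2*r)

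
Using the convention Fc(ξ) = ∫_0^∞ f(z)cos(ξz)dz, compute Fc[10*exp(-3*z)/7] 30/(7*(ξ^2 + 9))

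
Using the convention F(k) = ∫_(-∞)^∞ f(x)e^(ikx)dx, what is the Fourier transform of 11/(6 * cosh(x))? 11 * pi/(6 * cosh(pi * k/2))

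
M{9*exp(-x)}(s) 9*gamma(s)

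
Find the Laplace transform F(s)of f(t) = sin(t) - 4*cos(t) 1/(s^2 + 1) - 4*s/(s^2 + 1)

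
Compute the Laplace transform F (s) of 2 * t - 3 2/s^2 - 3/s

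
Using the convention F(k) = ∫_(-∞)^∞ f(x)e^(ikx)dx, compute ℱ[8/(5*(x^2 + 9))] 8*pi*exp(-3*Abs(k))/15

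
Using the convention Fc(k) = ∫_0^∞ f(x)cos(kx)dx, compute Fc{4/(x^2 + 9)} 2 * pi * exp(-3 * k)/3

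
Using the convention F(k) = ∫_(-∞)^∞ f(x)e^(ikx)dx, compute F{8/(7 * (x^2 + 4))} 4 * pi * exp(-2 * Abs(k))/7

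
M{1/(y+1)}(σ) pi*csc(pi*σ)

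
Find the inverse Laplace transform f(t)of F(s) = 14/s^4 7*t^3/3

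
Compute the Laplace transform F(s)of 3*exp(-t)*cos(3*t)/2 3*(s + 1)/(2*((s + 1)^2 + 9))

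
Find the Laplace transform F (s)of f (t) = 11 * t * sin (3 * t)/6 11 * s/ (s^2+9)^2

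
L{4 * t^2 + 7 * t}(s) 7/s^2 + 8/s^3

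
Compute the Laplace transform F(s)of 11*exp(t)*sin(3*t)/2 33/(2*((s - 1)^2 + 9))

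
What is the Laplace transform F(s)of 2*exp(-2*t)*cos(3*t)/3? 2*(s + 2)/(3*((s + 2)^2 + 9))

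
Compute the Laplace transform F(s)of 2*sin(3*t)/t 2*atan(3/s)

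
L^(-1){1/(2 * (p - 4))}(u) exp(4 * u)/2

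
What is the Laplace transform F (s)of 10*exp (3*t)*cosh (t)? 10*(s - 3)/ ( (s - 3)^2 - 1)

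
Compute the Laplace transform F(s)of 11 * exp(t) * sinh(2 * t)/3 22/(3 * ((s - 1)^2 - 4))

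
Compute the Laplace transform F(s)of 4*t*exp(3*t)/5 4/(5*(s - 3)^2)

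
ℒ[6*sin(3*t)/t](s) 6*atan(3/s)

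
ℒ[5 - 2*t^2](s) 5/s - 4/s^3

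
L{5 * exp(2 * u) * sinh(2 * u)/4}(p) 5/(2 * p * (p - 4))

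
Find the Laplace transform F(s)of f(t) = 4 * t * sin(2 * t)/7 16 * s/(7 * (s^2 + 4)^2)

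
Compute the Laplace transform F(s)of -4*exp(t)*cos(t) 4*(1 - s)/((s - 1)^2 + 1)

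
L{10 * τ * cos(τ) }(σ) 10 * (σ^2 - 1) /(σ^2+1) ^2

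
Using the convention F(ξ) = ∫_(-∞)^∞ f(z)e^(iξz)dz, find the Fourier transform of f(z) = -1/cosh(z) -pi/cosh(pi*ξ/2)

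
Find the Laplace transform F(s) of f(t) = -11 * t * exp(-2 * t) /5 -11/(5 * (s+2) ^2) 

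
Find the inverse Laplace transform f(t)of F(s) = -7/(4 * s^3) -7 * t^2/8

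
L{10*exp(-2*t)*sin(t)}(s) 10/((s + 2)^2 + 1)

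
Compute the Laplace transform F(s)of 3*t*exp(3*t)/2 3/(2*(s - 3)^2)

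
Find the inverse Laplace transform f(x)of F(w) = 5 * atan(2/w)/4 5 * sin(2 * x)/(4 * x)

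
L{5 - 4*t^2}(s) 5/s - 8/s^3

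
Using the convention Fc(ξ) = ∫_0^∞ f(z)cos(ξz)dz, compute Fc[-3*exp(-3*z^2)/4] -sqrt(3)*sqrt(pi)*exp(-ξ^2/12)/8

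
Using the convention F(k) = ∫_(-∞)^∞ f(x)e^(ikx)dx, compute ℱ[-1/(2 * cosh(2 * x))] -pi/(4 * cosh(pi * k/4))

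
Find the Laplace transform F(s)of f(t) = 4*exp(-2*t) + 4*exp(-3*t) 4/(s + 3) + 4/(s + 2)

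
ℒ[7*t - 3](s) 7/s^2 - 3/s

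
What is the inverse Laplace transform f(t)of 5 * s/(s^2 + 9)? 5 * cos(3 * t)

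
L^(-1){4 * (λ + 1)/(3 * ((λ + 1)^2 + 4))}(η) 4 * exp(-η) * cos(2 * η)/3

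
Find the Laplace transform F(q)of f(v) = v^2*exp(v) 2/(q - 1)^3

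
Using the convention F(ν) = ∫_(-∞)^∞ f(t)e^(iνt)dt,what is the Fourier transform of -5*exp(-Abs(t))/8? -5/(4*ν^2+4)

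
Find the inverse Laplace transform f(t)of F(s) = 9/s 9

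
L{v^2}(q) 2/q^3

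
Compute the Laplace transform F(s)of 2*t 2/s^2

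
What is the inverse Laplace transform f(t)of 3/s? 3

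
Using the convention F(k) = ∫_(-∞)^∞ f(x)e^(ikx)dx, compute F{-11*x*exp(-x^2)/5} -11*I*sqrt(pi)*k*exp(-k^2/4)/10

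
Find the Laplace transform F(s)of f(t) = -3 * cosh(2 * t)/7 -3 * s/(7 * s^2-28)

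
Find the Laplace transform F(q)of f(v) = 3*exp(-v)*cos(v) 3*(q + 1)/((q + 1)^2 + 1)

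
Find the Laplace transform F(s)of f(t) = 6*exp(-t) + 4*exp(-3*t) 6/(s + 1) + 4/(s + 3)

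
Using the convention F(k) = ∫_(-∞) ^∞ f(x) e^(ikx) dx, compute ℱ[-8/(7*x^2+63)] -8*pi*exp(-3*Abs(k) ) /21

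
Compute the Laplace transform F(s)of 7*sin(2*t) 14/(s^2 + 4)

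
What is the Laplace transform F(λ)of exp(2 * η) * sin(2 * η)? 2/((λ - 2)^2 + 4)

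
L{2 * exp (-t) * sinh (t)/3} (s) 2/ (3 * s * (s+2))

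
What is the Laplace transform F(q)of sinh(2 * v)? 2/(q^2-4)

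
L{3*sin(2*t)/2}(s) 3/(s^2 + 4)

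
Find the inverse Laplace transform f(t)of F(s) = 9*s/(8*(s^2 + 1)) 9*cos(t)/8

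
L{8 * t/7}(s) 8/(7 * s^2)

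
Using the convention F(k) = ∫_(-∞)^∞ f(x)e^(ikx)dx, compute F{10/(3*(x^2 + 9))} 10*pi*exp(-3*Abs(k))/9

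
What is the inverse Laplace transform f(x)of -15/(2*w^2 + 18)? -5*sin(3*x)/2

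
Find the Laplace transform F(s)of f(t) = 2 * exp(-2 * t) 2/(s+2)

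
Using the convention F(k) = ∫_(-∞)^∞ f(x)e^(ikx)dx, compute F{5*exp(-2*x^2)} 5*sqrt(2)*sqrt(pi)*exp(-k^2/8)/2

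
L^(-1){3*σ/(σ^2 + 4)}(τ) 3*cos(2*τ)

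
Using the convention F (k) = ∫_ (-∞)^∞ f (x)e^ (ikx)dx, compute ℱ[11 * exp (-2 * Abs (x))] 44/ (k^2 + 4)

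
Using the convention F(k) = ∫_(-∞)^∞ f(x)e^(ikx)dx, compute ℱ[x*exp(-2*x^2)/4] sqrt(2)*I*sqrt(pi)*k*exp(-k^2/8)/32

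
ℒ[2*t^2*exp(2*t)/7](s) 4/(7*(s - 2)^3)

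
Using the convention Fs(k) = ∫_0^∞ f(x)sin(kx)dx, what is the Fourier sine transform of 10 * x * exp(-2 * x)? 40 * k/(k^2+4)^2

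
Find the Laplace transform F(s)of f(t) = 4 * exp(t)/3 4/(3 * (s - 1))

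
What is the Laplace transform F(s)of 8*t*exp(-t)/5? 8/(5*(s + 1)^2)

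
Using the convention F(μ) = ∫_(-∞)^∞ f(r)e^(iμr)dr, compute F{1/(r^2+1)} pi * exp(-Abs(μ))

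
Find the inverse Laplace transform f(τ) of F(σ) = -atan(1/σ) -sin(τ) /τ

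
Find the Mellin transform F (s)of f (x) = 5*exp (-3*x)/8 5*gamma (s)/ (8*3^s)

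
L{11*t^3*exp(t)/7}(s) 66/(7*(s - 1)^4)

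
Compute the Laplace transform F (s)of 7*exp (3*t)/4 7/ (4*(s - 3))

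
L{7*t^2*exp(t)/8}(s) 7/(4*(s - 1)^3)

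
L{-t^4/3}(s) -8/s^5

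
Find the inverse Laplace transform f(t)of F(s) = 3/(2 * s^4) t^3/4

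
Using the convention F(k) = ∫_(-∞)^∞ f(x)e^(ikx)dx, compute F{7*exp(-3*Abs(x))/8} 21/(4*(k^2 + 9))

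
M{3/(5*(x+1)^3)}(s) 3*pi*(s - 2)*(s - 1)/(10*sin(pi*s))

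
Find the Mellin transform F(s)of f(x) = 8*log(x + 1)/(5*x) -8*pi*csc(pi*s)/(5*s - 5)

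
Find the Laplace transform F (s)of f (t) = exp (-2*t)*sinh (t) 1/ ( (s + 2)^2 - 1)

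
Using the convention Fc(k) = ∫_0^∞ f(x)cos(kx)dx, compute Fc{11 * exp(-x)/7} 11/(7 * (k^2+1))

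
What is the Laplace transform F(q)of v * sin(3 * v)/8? 3 * q/(4 * (q^2+9)^2)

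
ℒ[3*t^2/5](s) 6/(5*s^3)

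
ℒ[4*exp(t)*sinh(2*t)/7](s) 8/(7*((s - 1)^2 - 4))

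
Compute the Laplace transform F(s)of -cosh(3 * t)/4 -s/(4 * s^2-36)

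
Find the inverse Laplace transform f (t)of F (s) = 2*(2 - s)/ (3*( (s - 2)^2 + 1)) -2*exp (2*t)*cos (t)/3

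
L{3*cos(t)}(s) 3*s/(s^2 + 1)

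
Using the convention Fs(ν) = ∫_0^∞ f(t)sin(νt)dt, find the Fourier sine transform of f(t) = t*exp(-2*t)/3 4*ν/(3*(ν^2 + 4)^2)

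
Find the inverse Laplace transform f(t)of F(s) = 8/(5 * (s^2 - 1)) 8 * sinh(t)/5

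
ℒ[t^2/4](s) 1/(2*s^3)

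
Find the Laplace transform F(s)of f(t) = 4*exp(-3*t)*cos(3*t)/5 4*(s + 3)/(5*((s + 3)^2 + 9))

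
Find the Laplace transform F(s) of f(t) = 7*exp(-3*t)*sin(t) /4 7/(4*((s + 3) ^2 + 1) ) 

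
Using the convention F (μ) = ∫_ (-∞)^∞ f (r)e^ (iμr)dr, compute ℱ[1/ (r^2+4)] pi * exp (-2 * Abs (μ))/2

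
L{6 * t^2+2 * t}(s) 12/s^3+2/s^2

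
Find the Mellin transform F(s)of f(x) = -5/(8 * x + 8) -5 * pi * csc(pi * s)/8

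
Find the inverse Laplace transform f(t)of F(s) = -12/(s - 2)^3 -6*t^2*exp(2*t)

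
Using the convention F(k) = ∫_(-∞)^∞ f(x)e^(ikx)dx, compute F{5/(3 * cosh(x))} 5 * pi/(3 * cosh(pi * k/2))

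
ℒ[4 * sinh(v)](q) 4/(q^2 - 1) 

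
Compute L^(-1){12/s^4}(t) 2*t^3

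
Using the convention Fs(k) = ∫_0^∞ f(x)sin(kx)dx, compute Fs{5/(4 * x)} 5 * pi/8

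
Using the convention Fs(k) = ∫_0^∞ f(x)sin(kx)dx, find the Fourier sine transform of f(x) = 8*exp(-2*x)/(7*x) 8*atan(k/2)/7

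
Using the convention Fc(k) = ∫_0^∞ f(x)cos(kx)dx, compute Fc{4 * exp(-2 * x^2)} sqrt(2) * sqrt(pi) * exp(-k^2/8)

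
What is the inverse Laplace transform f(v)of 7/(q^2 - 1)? 7 * sinh(v)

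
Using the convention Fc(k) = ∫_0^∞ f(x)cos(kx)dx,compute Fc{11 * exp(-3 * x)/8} 33/(8 * (k^2 + 9))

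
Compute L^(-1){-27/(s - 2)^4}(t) -9*t^3*exp(2*t)/2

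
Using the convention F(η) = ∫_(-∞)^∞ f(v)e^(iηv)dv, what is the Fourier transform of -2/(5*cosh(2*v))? -pi/(5*cosh(pi*η/4))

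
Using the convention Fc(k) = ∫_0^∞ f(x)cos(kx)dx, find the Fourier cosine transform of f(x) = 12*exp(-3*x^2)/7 2*sqrt(3)*sqrt(pi)*exp(-k^2/12)/7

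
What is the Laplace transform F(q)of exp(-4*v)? 1/(q + 4)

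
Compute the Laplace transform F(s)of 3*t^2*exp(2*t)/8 3/(4*(s - 2)^3)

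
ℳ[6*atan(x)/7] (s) -3*pi*sec(pi*s/2)/(7*s)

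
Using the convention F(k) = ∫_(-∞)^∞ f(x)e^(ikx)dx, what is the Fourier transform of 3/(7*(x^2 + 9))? pi*exp(-3*Abs(k))/7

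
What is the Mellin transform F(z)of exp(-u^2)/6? gamma(z/2)/12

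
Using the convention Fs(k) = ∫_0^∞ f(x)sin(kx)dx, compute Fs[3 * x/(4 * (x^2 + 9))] 3 * pi * exp(-3 * k)/8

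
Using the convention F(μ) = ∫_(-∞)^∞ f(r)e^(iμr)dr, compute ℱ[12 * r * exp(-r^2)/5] 6 * I * sqrt(pi) * μ * exp(-μ^2/4)/5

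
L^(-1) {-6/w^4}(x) -x^3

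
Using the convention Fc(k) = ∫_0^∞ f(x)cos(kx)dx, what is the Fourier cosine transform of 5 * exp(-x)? 5/(k^2 + 1)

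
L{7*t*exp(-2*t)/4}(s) 7/(4*(s + 2)^2)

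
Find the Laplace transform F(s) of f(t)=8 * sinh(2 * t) 16/(s^2 - 4) 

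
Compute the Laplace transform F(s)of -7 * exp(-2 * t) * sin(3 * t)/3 -7/((s + 2)^2 + 9)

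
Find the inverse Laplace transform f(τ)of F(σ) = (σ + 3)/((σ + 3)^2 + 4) exp(-3*τ)*cos(2*τ)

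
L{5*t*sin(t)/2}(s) 5*s/(s^2 + 1)^2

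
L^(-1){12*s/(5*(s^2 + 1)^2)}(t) 6*t*sin(t)/5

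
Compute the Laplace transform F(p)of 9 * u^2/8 9/(4 * p^3)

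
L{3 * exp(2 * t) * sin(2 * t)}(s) 6/((s - 2)^2+4)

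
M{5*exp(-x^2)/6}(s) 5*gamma(s/2)/12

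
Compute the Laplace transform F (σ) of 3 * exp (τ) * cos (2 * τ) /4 3 * (σ - 1) / (4 * ( (σ - 1) ^2+4) ) 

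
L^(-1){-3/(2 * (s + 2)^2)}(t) -3 * t * exp(-2 * t)/2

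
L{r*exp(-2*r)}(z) (z + 2)^(-2)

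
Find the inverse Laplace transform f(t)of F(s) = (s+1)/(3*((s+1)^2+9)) exp(-t)*cos(3*t)/3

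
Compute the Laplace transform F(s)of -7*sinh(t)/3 -7/(3*s^2 - 3)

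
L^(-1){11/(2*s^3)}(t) 11*t^2/4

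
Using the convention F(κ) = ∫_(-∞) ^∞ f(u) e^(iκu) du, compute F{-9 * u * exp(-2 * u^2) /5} -9 * sqrt(2) * I * sqrt(pi) * κ * exp(-κ^2/8) /40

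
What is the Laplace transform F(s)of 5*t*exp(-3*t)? 5/(s + 3)^2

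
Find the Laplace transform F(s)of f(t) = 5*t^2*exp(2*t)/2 5/(s - 2)^3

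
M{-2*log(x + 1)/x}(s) 2*pi*csc(pi*s)/(s - 1)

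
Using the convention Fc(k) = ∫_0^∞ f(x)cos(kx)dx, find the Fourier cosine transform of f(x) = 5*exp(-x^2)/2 5*sqrt(pi)*exp(-k^2/4)/4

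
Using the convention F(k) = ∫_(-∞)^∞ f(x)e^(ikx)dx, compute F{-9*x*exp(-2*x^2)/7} -9*sqrt(2)*I*sqrt(pi)*k*exp(-k^2/8)/56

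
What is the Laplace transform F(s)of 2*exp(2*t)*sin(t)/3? 2/(3*((s - 2)^2 + 1))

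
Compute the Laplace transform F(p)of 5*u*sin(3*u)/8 15*p/(4*(p^2 + 9)^2)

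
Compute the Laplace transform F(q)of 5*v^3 30/q^4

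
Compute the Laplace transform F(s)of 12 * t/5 12/(5 * s^2)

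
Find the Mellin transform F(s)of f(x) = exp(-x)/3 gamma(s)/3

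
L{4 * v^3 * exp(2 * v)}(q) 24/(q - 2)^4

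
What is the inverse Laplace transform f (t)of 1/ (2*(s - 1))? exp (t)/2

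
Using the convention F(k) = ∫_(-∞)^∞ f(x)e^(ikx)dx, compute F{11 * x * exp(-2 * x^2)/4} 11 * sqrt(2) * I * sqrt(pi) * k * exp(-k^2/8)/32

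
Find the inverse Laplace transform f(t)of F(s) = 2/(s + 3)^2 2 * t * exp(-3 * t)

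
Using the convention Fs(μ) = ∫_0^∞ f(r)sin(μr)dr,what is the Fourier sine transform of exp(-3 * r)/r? atan(μ/3)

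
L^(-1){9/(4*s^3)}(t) 9*t^2/8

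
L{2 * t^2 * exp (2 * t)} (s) 4/ (s - 2)^3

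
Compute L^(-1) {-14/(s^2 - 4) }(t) -7*sinh(2*t) 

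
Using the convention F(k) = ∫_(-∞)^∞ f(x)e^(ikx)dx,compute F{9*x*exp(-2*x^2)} 9*sqrt(2)*I*sqrt(pi)*k*exp(-k^2/8)/8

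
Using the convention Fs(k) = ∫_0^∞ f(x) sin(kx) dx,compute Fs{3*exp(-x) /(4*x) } 3*atan(k) /4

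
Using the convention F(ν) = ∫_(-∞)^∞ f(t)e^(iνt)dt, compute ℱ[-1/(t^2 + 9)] -pi*exp(-3*Abs(ν))/3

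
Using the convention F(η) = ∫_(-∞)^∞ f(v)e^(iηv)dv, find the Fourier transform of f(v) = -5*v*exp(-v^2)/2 -5*I*sqrt(pi)*η*exp(-η^2/4)/4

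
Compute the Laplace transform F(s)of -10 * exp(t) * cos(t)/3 10 * (1 - s)/(3 * ((s - 1)^2 + 1))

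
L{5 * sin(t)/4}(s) 5/(4 * (s^2 + 1))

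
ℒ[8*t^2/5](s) 16/(5*s^3)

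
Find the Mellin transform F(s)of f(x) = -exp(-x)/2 -gamma(s)/2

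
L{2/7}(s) 2/(7*s)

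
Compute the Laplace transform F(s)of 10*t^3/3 20/s^4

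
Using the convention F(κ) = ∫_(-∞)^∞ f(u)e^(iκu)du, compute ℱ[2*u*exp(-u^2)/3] I*sqrt(pi)*κ*exp(-κ^2/4)/3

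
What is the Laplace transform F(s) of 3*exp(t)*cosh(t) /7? 3*(s - 1) /(7*s*(s - 2) ) 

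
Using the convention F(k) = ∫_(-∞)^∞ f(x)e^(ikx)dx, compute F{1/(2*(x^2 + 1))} pi*exp(-Abs(k))/2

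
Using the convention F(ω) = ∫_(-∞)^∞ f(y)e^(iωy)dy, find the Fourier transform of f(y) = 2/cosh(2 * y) pi/cosh(pi * ω/4)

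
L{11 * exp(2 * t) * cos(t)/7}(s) 11 * (s - 2)/(7 * ((s - 2)^2 + 1))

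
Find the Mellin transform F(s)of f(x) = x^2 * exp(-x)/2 gamma(s + 2)/2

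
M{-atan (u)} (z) pi*sec (pi*z/2)/ (2*z)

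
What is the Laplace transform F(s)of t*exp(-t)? (s + 1)^(-2)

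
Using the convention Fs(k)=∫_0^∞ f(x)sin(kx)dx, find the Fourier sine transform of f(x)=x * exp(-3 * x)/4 3 * k/(2 * (k^2+9)^2)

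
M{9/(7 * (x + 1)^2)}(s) -9 * pi * (s - 1)/(7 * sin(pi * s))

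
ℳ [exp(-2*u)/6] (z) gamma(z)/(6*2^z)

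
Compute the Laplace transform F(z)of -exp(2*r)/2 -1/(2*z - 4)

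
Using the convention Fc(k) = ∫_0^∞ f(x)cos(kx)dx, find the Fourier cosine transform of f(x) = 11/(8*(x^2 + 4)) 11*pi*exp(-2*k)/32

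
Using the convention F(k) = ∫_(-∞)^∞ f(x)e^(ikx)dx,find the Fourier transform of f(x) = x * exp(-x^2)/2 I * sqrt(pi) * k * exp(-k^2/4)/4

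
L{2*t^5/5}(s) 48/s^6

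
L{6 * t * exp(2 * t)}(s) 6/(s - 2)^2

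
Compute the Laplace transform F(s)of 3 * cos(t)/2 3 * s/(2 * (s^2 + 1))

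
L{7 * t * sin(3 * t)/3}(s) 14 * s/(s^2 + 9)^2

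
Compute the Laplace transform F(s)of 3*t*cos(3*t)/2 3*(s^2 - 9)/(2*(s^2 + 9)^2)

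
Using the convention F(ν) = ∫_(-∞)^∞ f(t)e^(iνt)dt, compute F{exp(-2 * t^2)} sqrt(2) * sqrt(pi) * exp(-ν^2/8)/2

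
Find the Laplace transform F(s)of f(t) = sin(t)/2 1/(2*(s^2 + 1))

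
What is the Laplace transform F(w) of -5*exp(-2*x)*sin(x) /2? -5/(2*(w + 2) ^2 + 2) 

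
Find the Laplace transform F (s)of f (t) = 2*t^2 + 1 1/s + 4/s^3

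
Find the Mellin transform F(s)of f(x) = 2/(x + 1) 2*pi*csc(pi*s)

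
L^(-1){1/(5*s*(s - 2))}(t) exp(t)*sinh(t)/5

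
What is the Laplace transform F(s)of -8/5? -8/(5*s)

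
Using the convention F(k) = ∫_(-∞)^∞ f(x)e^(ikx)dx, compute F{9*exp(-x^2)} 9*sqrt(pi)*exp(-k^2/4)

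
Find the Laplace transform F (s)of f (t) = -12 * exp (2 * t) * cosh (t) 12 * (2 - s)/ ( (s - 2)^2 - 1)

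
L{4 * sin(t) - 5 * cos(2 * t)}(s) 4/(s^2+1) - 5 * s/(s^2+4)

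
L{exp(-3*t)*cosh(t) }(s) (s + 3) /((s + 3) ^2 - 1) 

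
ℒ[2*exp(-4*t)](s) 2/(s + 4)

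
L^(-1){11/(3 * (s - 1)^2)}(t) 11 * t * exp(t)/3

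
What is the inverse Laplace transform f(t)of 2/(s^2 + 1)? 2 * sin(t)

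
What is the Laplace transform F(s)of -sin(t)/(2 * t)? -atan(1/s)/2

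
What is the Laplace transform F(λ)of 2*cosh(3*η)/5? 2*λ/(5*(λ^2-9))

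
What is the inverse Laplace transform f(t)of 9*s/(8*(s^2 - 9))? 9*cosh(3*t)/8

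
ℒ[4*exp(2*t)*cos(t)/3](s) 4*(s - 2)/(3*((s - 2)^2 + 1))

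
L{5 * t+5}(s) 5/s+5/s^2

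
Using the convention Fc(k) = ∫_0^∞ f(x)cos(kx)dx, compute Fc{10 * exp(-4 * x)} 40/(k^2 + 16)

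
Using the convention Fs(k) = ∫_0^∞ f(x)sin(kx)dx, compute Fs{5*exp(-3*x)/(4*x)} 5*atan(k/3)/4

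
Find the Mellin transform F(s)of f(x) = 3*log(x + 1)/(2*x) -3*pi*csc(pi*s)/(2*s - 2)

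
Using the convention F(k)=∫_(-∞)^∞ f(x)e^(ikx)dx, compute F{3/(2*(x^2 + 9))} pi*exp(-3*Abs(k))/2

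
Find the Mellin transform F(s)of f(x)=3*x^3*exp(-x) 3*gamma(s + 3)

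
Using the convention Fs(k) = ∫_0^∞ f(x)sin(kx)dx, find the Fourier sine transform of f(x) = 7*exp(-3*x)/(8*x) 7*atan(k/3)/8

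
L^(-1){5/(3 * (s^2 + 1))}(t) 5 * sin(t)/3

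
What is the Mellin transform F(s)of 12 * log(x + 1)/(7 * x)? -12 * pi * csc(pi * s)/(7 * s - 7)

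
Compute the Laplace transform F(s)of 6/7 6/(7 * s)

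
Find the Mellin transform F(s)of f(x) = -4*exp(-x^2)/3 -2*gamma(s/2)/3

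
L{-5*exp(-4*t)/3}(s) -5/(3*s + 12)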